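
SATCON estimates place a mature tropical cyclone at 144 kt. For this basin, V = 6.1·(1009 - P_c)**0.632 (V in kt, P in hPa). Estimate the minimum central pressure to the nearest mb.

860 mb

ΔP = (V / 6.1)^(1/0.632) = (144/6.1)^1.582.
144/6.1 = 23.607; 23.607^1.582 ≈ 148.77 mb.
P_c = 1009 − 148.77 = 860.23 ≈ 860 mb.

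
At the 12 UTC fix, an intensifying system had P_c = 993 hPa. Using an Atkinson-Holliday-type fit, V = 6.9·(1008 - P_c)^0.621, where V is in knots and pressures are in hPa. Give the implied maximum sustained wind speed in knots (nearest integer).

ΔP = 1008 − 993 = 15 hPa.
15^0.621 ≈ 5.375.
V ≈ 6.9 × 5.375 ≈ 37.1 kt.

37 kt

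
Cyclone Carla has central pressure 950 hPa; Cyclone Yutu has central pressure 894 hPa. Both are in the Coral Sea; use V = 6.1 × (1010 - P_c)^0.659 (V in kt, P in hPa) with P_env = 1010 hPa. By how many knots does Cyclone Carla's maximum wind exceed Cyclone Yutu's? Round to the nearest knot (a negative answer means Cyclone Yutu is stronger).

-49 kt

Cyclone Carla: ΔP = 60; V ≈ 6.1 × 60^0.659 ≈ 90.60 kt.
Cyclone Yutu: ΔP = 116; V ≈ 6.1 × 116^0.659 ≈ 139.90 kt.
Difference ≈ 90.60 − 139.90 = -49.30 → -49 kt.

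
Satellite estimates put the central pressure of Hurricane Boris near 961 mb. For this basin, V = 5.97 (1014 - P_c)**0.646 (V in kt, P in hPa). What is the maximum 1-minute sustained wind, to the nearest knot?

78 kt

ΔP = 1014 − 961 = 53 mb.
53^0.646 ≈ 12.998.
V ≈ 5.97 × 12.998 ≈ 77.6 kt.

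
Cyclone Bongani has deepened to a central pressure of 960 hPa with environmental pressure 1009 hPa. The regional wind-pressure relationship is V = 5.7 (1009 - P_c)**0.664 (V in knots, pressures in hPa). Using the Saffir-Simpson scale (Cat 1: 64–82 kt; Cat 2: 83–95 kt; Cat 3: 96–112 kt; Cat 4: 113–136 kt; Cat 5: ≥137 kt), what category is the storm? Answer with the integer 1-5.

ΔP = 1009 − 960 = 49 hPa.
V ≈ 5.7 × 49^0.664 = 5.7 × 13.25 ≈ 76 kt.
76 kt falls in the Category 1 band.

1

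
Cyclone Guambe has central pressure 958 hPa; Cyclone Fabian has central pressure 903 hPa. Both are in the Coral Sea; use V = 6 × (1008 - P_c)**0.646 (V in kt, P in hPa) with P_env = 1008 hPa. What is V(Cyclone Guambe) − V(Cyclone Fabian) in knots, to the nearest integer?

-46 kt

Cyclone Guambe: ΔP = 50; V ≈ 6 × 50^0.646 ≈ 75.11 kt.
Cyclone Fabian: ΔP = 105; V ≈ 6 × 105^0.646 ≈ 121.29 kt.
Difference ≈ 75.11 − 121.29 = -46.18 → -46 kt.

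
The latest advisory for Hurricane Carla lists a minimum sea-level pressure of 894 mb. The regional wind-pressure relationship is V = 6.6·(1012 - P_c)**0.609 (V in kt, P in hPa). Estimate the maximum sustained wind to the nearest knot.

121 kt

ΔP = 1012 − 894 = 118 mb.
118^0.609 ≈ 18.272.
V ≈ 6.6 × 18.272 ≈ 120.6 kt.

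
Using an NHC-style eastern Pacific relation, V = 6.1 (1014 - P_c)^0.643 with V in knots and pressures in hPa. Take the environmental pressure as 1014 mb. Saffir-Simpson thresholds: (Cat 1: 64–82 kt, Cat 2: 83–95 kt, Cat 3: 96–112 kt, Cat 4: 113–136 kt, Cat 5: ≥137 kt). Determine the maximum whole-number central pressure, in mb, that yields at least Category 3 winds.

941 mb

Category 3 begins at V = 96 kt.
Required ΔP = (96/6.1)^(1/0.643) = 15.738^1.555 ≈ 72.69 mb.
P_c ≤ 1014 − 72.69 = 941.31, so the highest integer P_c is 941 mb.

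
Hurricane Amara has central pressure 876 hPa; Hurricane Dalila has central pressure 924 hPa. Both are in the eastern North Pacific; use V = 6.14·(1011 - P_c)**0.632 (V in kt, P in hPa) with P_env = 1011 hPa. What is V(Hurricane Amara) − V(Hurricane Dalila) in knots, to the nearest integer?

Hurricane Amara: ΔP = 135; V ≈ 6.14 × 135^0.632 ≈ 136.31 kt.
Hurricane Dalila: ΔP = 87; V ≈ 6.14 × 87^0.632 ≈ 103.26 kt.
Difference ≈ 136.31 − 103.26 = 33.05 → 33 kt.

33 kt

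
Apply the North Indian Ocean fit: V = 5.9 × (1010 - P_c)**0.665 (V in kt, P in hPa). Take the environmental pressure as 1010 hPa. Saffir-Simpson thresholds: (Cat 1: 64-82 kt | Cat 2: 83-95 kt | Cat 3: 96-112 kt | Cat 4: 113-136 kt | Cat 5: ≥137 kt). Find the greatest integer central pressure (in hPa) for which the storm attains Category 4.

925 hPa

Category 4 begins at V = 113 kt.
Required ΔP = (113/5.9)^(1/0.665) = 19.153^1.504 ≈ 84.75 hPa.
P_c ≤ 1010 − 84.75 = 925.25, so the highest integer P_c is 925 hPa.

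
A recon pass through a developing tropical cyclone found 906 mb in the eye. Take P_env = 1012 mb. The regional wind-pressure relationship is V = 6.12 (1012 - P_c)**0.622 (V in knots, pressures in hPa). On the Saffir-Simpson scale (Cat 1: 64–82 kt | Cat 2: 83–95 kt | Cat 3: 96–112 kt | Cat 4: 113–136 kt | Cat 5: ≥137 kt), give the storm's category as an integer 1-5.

3

ΔP = 1012 − 906 = 106 mb.
V ≈ 6.12 × 106^0.622 = 6.12 × 18.19 ≈ 111 kt.
111 kt falls in the Category 3 band.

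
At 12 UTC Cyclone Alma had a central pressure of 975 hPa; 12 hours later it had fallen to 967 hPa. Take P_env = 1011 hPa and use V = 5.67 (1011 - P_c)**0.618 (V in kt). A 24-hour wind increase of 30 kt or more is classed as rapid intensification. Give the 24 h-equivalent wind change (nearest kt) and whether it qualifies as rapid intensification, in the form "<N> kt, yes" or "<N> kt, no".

14 kt, no

V₁: ΔP = 36, V ≈ 5.67 × 36^0.618 ≈ 51.93 kt.
V₂: ΔP = 44, V ≈ 5.67 × 44^0.618 ≈ 58.78 kt.
ΔV over 12 h = 6.85 kt → 24 h equivalent = 6.85 × 24/12 ≈ 13.70 kt.
14 kt < 30 kt ⇒ not rapid intensification.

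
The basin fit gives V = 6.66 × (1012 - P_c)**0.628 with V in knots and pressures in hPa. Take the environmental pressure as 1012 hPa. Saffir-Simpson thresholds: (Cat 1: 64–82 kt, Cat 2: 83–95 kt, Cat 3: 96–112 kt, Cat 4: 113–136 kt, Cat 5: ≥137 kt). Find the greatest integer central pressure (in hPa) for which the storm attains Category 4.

921 hPa

Category 4 begins at V = 113 kt.
Required ΔP = (113/6.66)^(1/0.628) = 16.967^1.592 ≈ 90.78 hPa.
P_c ≤ 1012 − 90.78 = 921.22, so the highest integer P_c is 921 hPa.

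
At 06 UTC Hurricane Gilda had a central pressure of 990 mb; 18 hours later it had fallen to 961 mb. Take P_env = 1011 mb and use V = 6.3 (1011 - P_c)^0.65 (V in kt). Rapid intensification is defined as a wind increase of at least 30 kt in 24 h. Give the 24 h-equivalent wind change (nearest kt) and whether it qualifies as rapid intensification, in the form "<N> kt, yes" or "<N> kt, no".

46 kt, yes

V₁: ΔP = 21, V ≈ 6.3 × 21^0.65 ≈ 45.58 kt.
V₂: ΔP = 50, V ≈ 6.3 × 50^0.65 ≈ 80.11 kt.
ΔV over 18 h = 34.53 kt → 24 h equivalent = 34.53 × 24/18 ≈ 46.04 kt.
46 kt ≥ 30 kt ⇒ rapid intensification.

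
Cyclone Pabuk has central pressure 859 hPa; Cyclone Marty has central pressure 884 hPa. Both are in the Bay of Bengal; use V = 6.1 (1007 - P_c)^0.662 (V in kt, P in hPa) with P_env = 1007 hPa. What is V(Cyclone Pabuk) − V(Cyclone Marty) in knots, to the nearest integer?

Cyclone Pabuk: ΔP = 148; V ≈ 6.1 × 148^0.662 ≈ 166.74 kt.
Cyclone Marty: ΔP = 123; V ≈ 6.1 × 123^0.662 ≈ 147.52 kt.
Difference ≈ 166.74 − 147.52 = 19.22 → 19 kt.

19 kt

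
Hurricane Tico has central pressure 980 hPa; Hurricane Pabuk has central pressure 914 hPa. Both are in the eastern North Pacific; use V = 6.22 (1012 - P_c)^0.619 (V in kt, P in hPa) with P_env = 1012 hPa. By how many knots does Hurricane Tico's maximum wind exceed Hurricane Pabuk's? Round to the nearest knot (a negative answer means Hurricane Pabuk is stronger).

Hurricane Tico: ΔP = 32; V ≈ 6.22 × 32^0.619 ≈ 53.15 kt.
Hurricane Pabuk: ΔP = 98; V ≈ 6.22 × 98^0.619 ≈ 106.26 kt.
Difference ≈ 53.15 − 106.26 = -53.11 → -53 kt.

-53 kt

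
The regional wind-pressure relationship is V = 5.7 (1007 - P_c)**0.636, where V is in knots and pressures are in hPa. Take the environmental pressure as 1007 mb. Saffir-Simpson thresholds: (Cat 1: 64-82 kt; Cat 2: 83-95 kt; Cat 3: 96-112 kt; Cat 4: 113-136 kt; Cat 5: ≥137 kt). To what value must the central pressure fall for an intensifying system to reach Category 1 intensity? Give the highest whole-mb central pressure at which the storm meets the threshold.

962 mb

Category 1 begins at V = 64 kt.
Required ΔP = (64/5.7)^(1/0.636) = 11.228^1.572 ≈ 44.81 mb.
P_c ≤ 1007 − 44.81 = 962.19, so the highest integer P_c is 962 mb.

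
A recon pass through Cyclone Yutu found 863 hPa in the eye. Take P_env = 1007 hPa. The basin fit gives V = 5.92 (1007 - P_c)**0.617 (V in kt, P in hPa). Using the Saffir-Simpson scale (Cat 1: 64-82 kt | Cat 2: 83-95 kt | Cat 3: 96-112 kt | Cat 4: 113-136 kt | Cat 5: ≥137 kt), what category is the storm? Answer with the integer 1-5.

ΔP = 1007 − 863 = 144 hPa.
V ≈ 5.92 × 144^0.617 = 5.92 × 21.46 ≈ 127 kt.
127 kt falls in the Category 4 band.

4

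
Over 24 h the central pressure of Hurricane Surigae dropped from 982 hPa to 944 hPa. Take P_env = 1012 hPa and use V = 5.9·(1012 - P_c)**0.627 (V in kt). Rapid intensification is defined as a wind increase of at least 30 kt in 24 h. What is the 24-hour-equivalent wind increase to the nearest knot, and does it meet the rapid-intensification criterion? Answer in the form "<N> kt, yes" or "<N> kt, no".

33 kt, yes

V₁: ΔP = 30, V ≈ 5.9 × 30^0.627 ≈ 49.77 kt.
V₂: ΔP = 68, V ≈ 5.9 × 68^0.627 ≈ 83.14 kt.
ΔV over 24 h = 33.37 kt → 24 h equivalent = 33.37 × 24/24 ≈ 33.37 kt.
33 kt ≥ 30 kt ⇒ rapid intensification.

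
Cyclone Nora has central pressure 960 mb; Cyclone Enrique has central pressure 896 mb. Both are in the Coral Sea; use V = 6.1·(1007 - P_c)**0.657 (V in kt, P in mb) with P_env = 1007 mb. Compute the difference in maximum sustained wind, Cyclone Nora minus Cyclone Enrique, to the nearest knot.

Cyclone Nora: ΔP = 47; V ≈ 6.1 × 47^0.657 ≈ 76.54 kt.
Cyclone Enrique: ΔP = 111; V ≈ 6.1 × 111^0.657 ≈ 134.62 kt.
Difference ≈ 76.54 − 134.62 = -58.08 → -58 kt.

-58 kt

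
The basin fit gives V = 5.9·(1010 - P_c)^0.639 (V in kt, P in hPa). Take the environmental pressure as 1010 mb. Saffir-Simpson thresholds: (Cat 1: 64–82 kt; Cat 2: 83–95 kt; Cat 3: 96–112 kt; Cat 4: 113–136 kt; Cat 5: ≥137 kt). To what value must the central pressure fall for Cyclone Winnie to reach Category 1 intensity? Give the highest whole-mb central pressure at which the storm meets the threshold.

968 mb

Category 1 begins at V = 64 kt.
Required ΔP = (64/5.9)^(1/0.639) = 10.847^1.565 ≈ 41.71 mb.
P_c ≤ 1010 − 41.71 = 968.29, so the highest integer P_c is 968 mb.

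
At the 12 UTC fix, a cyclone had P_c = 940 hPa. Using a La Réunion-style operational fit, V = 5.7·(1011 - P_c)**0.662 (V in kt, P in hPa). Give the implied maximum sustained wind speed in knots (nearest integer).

96 kt

ΔP = 1011 − 940 = 71 hPa.
71^0.662 ≈ 16.809.
V ≈ 5.7 × 16.809 ≈ 95.8 kt.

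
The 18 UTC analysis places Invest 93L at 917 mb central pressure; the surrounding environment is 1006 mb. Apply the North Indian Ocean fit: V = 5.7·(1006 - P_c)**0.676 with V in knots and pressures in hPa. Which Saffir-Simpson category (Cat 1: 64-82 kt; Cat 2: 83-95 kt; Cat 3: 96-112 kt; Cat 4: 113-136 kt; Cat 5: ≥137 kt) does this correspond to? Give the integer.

ΔP = 1006 − 917 = 89 mb.
V ≈ 5.7 × 89^0.676 = 5.7 × 20.79 ≈ 118 kt.
118 kt falls in the Category 4 band.

4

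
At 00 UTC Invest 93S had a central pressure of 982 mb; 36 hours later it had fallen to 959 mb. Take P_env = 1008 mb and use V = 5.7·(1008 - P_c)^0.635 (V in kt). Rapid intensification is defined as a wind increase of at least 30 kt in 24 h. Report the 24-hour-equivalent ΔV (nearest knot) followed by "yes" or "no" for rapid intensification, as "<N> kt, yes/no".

V₁: ΔP = 26, V ≈ 5.7 × 26^0.635 ≈ 45.12 kt.
V₂: ΔP = 49, V ≈ 5.7 × 49^0.635 ≈ 67.48 kt.
ΔV over 36 h = 22.36 kt → 24 h equivalent = 22.36 × 24/36 ≈ 14.91 kt.
15 kt < 30 kt ⇒ not rapid intensification.

15 kt, no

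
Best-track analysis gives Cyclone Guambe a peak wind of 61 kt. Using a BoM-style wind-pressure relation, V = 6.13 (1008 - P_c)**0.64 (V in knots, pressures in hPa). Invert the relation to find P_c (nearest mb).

ΔP = (V / 6.13)^(1/0.64) = (61/6.13)^1.562.
61/6.13 = 9.951; 9.951^1.562 ≈ 36.24 mb.
P_c = 1008 − 36.24 = 971.76 ≈ 972 mb.

972 mb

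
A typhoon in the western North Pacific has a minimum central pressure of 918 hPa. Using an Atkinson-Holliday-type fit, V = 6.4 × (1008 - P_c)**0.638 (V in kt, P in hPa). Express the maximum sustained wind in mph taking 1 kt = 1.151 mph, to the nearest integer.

ΔP = 1008 − 918 = 90 hPa.
V ≈ 6.4 × 90^0.638 = 6.4 × 17.653 ≈ 112.976 kt.
112.976 × 1.151 ≈ 130.04 mph → 130 mph.

130 mph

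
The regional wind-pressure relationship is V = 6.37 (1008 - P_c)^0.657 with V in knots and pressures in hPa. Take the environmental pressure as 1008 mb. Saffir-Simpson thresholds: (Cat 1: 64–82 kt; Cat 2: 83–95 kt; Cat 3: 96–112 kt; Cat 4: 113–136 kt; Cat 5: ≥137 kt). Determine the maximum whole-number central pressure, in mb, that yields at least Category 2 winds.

Category 2 begins at V = 83 kt.
Required ΔP = (83/6.37)^(1/0.657) = 13.030^1.522 ≈ 49.78 mb.
P_c ≤ 1008 − 49.78 = 958.22, so the highest integer P_c is 958 mb.

958 mb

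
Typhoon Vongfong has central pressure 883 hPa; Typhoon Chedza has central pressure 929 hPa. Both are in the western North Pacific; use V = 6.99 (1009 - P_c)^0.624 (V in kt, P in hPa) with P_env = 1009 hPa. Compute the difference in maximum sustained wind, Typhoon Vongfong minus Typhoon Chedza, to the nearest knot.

35 kt

Typhoon Vongfong: ΔP = 126; V ≈ 6.99 × 126^0.624 ≈ 142.93 kt.
Typhoon Chedza: ΔP = 80; V ≈ 6.99 × 80^0.624 ≈ 107.65 kt.
Difference ≈ 142.93 − 107.65 = 35.28 → 35 kt.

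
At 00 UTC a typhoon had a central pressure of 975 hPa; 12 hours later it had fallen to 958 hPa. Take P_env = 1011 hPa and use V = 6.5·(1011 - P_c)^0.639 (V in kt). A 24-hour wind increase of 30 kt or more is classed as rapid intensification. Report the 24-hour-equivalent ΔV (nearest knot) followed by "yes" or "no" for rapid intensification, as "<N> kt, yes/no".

36 kt, yes

V₁: ΔP = 36, V ≈ 6.5 × 36^0.639 ≈ 64.18 kt.
V₂: ΔP = 53, V ≈ 6.5 × 53^0.639 ≈ 82.17 kt.
ΔV over 12 h = 17.99 kt → 24 h equivalent = 17.99 × 24/12 ≈ 35.98 kt.
36 kt ≥ 30 kt ⇒ rapid intensification.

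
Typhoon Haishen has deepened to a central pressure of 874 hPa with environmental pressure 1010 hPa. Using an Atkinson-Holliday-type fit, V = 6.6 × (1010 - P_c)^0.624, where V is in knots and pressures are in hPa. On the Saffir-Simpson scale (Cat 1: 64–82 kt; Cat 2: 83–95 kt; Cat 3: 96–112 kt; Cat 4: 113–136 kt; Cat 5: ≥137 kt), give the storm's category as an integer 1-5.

5

ΔP = 1010 − 874 = 136 hPa.
V ≈ 6.6 × 136^0.624 = 6.6 × 21.45 ≈ 142 kt.
142 kt falls in the Category 5 band.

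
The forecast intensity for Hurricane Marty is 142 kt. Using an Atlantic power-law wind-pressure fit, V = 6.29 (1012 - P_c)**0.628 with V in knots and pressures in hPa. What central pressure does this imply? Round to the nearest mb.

869 mb

ΔP = (V / 6.29)^(1/0.628) = (142/6.29)^1.592.
142/6.29 = 22.576; 22.576^1.592 ≈ 143.05 mb.
P_c = 1012 − 143.05 = 868.95 ≈ 869 mb.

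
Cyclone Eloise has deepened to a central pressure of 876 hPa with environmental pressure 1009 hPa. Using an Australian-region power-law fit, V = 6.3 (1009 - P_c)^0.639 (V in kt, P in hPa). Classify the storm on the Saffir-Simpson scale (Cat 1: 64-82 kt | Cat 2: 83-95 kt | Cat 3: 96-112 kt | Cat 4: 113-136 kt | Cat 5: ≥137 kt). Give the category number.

ΔP = 1009 − 876 = 133 hPa.
V ≈ 6.3 × 133^0.639 = 6.3 × 22.76 ≈ 143 kt.
143 kt falls in the Category 5 band.

5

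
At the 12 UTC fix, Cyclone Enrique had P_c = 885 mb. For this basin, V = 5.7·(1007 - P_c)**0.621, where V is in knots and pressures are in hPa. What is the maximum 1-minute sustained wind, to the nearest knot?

ΔP = 1007 − 885 = 122 mb.
122^0.621 ≈ 19.753.
V ≈ 5.7 × 19.753 ≈ 112.6 kt.

113 kt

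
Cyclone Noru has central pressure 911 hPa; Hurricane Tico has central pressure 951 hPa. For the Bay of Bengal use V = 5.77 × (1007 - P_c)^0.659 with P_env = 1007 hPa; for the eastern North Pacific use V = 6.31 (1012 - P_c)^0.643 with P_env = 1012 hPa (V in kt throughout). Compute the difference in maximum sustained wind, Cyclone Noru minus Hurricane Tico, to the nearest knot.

Cyclone Noru: ΔP = 96; V ≈ 5.77 × 96^0.659 ≈ 116.81 kt.
Hurricane Tico: ΔP = 61; V ≈ 6.31 × 61^0.643 ≈ 88.71 kt.
Difference ≈ 116.81 − 88.71 = 28.10 → 28 kt.

28 kt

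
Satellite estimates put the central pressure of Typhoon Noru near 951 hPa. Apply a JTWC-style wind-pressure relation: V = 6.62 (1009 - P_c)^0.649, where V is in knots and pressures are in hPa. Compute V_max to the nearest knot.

92 kt

ΔP = 1009 − 951 = 58 hPa.
58^0.649 ≈ 13.946.
V ≈ 6.62 × 13.946 ≈ 92.3 kt.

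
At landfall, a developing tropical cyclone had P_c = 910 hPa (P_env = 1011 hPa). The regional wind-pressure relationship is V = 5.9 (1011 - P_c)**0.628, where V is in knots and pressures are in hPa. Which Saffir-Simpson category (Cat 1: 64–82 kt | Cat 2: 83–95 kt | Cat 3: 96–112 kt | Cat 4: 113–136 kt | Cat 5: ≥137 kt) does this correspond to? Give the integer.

3

ΔP = 1011 − 910 = 101 hPa.
V ≈ 5.9 × 101^0.628 = 5.9 × 18.14 ≈ 107 kt.
107 kt falls in the Category 3 band.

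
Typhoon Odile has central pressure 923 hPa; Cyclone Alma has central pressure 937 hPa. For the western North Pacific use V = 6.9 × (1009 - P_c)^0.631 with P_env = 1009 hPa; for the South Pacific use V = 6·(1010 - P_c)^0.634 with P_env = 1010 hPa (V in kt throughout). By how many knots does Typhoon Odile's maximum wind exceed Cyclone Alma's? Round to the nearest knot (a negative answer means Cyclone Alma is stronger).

Typhoon Odile: ΔP = 86; V ≈ 6.9 × 86^0.631 ≈ 114.69 kt.
Cyclone Alma: ΔP = 73; V ≈ 6 × 73^0.634 ≈ 91.10 kt.
Difference ≈ 114.69 − 91.10 = 23.59 → 24 kt.

24 kt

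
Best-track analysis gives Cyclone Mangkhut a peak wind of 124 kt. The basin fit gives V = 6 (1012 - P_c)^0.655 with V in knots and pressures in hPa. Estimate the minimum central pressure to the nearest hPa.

ΔP = (V / 6)^(1/0.655) = (124/6)^1.527.
124/6 = 20.667; 20.667^1.527 ≈ 101.87 hPa.
P_c = 1012 − 101.87 = 910.13 ≈ 910 hPa.

910 hPa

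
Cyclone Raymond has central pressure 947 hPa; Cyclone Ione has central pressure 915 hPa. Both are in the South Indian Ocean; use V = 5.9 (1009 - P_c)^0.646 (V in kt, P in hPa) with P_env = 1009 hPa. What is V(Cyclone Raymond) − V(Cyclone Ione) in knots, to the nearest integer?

-26 kt

Cyclone Raymond: ΔP = 62; V ≈ 5.9 × 62^0.646 ≈ 84.87 kt.
Cyclone Ione: ΔP = 94; V ≈ 5.9 × 94^0.646 ≈ 111.04 kt.
Difference ≈ 84.87 − 111.04 = -26.17 → -26 kt.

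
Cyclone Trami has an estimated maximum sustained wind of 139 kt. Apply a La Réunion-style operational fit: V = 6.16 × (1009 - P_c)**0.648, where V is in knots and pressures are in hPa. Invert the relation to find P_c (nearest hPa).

886 hPa

ΔP = (V / 6.16)^(1/0.648) = (139/6.16)^1.543.
139/6.16 = 22.565; 22.565^1.543 ≈ 122.64 hPa.
P_c = 1009 − 122.64 = 886.36 ≈ 886 hPa.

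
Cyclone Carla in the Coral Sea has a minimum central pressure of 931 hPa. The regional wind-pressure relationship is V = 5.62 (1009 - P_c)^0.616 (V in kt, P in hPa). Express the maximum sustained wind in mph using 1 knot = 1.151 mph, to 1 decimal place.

ΔP = 1009 − 931 = 78 hPa.
V ≈ 5.62 × 78^0.616 = 5.62 × 14.640 ≈ 82.275 kt.
82.275 × 1.151 ≈ 94.70 mph → 94.7 mph.

94.7 mph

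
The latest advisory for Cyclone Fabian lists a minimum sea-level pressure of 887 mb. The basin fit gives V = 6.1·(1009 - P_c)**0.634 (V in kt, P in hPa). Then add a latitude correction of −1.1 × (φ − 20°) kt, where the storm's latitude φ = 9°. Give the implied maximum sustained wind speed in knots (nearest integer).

ΔP = 1009 − 887 = 122 mb.
122^0.634 ≈ 21.026.
V ≈ 6.1 × 21.026 ≈ 128.3 kt.
Latitude correction: −1.1 × (9 − 20) = 12.1 kt.
Corrected V ≈ 140.4 kt → 140 kt.

140 kt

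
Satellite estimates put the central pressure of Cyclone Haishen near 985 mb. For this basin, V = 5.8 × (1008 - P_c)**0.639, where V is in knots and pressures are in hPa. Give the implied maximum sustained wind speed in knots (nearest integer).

ΔP = 1008 − 985 = 23 mb.
23^0.639 ≈ 7.416.
V ≈ 5.8 × 7.416 ≈ 43.0 kt.

43 kt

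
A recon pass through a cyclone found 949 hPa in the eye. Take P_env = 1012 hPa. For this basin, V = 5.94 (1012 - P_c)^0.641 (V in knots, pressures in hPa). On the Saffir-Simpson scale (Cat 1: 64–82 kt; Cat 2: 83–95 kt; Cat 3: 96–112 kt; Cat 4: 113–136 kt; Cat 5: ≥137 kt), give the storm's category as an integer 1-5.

2

ΔP = 1012 − 949 = 63 hPa.
V ≈ 5.94 × 63^0.641 = 5.94 × 14.24 ≈ 85 kt.
85 kt falls in the Category 2 band.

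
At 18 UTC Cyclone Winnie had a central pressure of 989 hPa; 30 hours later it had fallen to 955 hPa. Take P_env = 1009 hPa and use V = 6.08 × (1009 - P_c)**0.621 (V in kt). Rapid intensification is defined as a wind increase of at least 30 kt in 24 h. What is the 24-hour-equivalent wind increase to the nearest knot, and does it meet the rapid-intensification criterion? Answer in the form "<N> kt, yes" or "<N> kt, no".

27 kt, no

V₁: ΔP = 20, V ≈ 6.08 × 20^0.621 ≈ 39.07 kt.
V₂: ΔP = 54, V ≈ 6.08 × 54^0.621 ≈ 72.40 kt.
ΔV over 30 h = 33.33 kt → 24 h equivalent = 33.33 × 24/30 ≈ 26.66 kt.
27 kt < 30 kt ⇒ not rapid intensification.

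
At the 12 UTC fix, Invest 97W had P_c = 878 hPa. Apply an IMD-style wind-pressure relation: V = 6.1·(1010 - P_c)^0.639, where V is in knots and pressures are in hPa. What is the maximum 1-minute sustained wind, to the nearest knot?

ΔP = 1010 − 878 = 132 hPa.
132^0.639 ≈ 22.649.
V ≈ 6.1 × 22.649 ≈ 138.2 kt.

138 kt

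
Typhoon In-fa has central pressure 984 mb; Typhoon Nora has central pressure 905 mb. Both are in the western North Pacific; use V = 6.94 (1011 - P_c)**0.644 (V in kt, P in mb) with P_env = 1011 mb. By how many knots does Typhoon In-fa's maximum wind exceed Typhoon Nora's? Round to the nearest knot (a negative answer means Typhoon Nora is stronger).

Typhoon In-fa: ΔP = 27; V ≈ 6.94 × 27^0.644 ≈ 57.96 kt.
Typhoon Nora: ΔP = 106; V ≈ 6.94 × 106^0.644 ≈ 139.85 kt.
Difference ≈ 57.96 − 139.85 = -81.89 → -82 kt.

-82 kt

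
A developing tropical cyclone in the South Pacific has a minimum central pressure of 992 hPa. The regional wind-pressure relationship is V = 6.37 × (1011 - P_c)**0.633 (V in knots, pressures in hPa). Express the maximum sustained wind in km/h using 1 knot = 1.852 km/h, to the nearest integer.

ΔP = 1011 − 992 = 19 hPa.
V ≈ 6.37 × 19^0.633 = 6.37 × 6.448 ≈ 41.076 kt.
41.076 × 1.852 ≈ 76.07 km/h → 76 km/h.

76 km/h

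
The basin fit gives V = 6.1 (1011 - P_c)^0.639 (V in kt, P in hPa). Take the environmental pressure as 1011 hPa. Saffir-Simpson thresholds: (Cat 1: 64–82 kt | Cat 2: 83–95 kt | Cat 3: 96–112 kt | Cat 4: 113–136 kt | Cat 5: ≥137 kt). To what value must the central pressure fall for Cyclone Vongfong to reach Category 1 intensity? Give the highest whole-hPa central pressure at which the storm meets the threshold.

971 hPa

Category 1 begins at V = 64 kt.
Required ΔP = (64/6.1)^(1/0.639) = 10.492^1.565 ≈ 39.59 hPa.
P_c ≤ 1011 − 39.59 = 971.41, so the highest integer P_c is 971 hPa.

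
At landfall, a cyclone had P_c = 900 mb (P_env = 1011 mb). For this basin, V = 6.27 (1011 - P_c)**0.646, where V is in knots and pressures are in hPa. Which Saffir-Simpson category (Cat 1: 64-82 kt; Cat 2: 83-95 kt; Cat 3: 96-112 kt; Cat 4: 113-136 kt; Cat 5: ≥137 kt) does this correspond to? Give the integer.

4

ΔP = 1011 − 900 = 111 mb.
V ≈ 6.27 × 111^0.646 = 6.27 × 20.95 ≈ 131 kt.
131 kt falls in the Category 4 band.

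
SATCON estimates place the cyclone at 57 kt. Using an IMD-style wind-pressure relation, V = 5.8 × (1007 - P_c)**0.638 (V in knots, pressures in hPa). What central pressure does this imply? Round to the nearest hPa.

ΔP = (V / 5.8)^(1/0.638) = (57/5.8)^1.567.
57/5.8 = 9.828; 9.828^1.567 ≈ 35.94 hPa.
P_c = 1007 − 35.94 = 971.06 ≈ 971 hPa.

971 hPa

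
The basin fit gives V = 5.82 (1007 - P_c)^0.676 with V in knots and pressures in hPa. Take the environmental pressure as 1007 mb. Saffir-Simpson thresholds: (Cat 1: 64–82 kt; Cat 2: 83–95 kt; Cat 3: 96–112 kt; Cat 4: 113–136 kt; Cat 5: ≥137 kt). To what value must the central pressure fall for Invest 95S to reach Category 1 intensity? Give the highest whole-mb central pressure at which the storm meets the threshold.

972 mb

Category 1 begins at V = 64 kt.
Required ΔP = (64/5.82)^(1/0.676) = 10.997^1.479 ≈ 34.70 mb.
P_c ≤ 1007 − 34.70 = 972.30, so the highest integer P_c is 972 mb.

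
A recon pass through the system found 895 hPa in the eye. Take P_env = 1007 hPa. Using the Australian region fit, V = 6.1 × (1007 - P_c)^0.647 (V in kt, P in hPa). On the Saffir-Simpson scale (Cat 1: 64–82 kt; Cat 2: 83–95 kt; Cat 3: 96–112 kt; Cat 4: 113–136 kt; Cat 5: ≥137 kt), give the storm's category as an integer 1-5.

ΔP = 1007 − 895 = 112 hPa.
V ≈ 6.1 × 112^0.647 = 6.1 × 21.18 ≈ 129 kt.
129 kt falls in the Category 4 band.

4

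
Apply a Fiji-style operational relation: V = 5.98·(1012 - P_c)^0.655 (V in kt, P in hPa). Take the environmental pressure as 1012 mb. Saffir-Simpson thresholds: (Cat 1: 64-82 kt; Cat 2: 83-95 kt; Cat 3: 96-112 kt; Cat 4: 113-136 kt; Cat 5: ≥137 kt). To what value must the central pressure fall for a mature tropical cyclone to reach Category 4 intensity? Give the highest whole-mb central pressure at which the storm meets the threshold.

923 mb

Category 4 begins at V = 113 kt.
Required ΔP = (113/5.98)^(1/0.655) = 18.896^1.527 ≈ 88.85 mb.
P_c ≤ 1012 − 88.85 = 923.15, so the highest integer P_c is 923 mb.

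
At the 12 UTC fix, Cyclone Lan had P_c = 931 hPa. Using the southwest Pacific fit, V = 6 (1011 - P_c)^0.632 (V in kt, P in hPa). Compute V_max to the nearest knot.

ΔP = 1011 − 931 = 80 hPa.
80^0.632 ≈ 15.950.
V ≈ 6 × 15.950 ≈ 95.7 kt.

96 kt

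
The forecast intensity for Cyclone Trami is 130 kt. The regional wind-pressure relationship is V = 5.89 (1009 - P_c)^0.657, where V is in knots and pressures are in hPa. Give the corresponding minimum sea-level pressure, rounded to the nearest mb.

ΔP = (V / 5.89)^(1/0.657) = (130/5.89)^1.522.
130/5.89 = 22.071; 22.071^1.522 ≈ 111.02 mb.
P_c = 1009 − 111.02 = 897.98 ≈ 898 mb.

898 mb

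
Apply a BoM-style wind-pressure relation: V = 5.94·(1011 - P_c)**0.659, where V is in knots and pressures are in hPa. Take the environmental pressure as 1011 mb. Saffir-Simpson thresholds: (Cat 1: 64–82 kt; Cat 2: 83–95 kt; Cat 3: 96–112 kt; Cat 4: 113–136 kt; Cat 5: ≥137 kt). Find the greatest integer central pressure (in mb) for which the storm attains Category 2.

Category 2 begins at V = 83 kt.
Required ΔP = (83/5.94)^(1/0.659) = 13.973^1.517 ≈ 54.69 mb.
P_c ≤ 1011 − 54.69 = 956.31, so the highest integer P_c is 956 mb.

956 mb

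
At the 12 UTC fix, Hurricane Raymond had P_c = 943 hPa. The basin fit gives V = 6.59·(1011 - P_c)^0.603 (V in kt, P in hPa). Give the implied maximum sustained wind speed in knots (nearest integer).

ΔP = 1011 − 943 = 68 hPa.
68^0.603 ≈ 12.735.
V ≈ 6.59 × 12.735 ≈ 83.9 kt.

84 kt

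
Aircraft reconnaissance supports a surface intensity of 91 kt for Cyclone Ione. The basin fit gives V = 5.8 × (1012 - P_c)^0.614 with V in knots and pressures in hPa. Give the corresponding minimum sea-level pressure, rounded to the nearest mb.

ΔP = (V / 5.8)^(1/0.614) = (91/5.8)^1.629.
91/5.8 = 15.690; 15.690^1.629 ≈ 88.56 mb.
P_c = 1012 − 88.56 = 923.44 ≈ 923 mb.

923 mb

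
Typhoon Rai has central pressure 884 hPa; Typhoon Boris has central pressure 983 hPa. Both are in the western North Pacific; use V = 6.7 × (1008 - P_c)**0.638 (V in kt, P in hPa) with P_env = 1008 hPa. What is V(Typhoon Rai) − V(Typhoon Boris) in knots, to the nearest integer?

93 kt

Typhoon Rai: ΔP = 124; V ≈ 6.7 × 124^0.638 ≈ 145.10 kt.
Typhoon Boris: ΔP = 25; V ≈ 6.7 × 25^0.638 ≈ 52.23 kt.
Difference ≈ 145.10 − 52.23 = 92.87 → 93 kt.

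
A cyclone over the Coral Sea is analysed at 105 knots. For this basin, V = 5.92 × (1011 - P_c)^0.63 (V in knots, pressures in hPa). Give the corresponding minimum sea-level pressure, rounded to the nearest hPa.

915 hPa

ΔP = (V / 5.92)^(1/0.63) = (105/5.92)^1.587.
105/5.92 = 17.736; 17.736^1.587 ≈ 96.01 hPa.
P_c = 1011 − 96.01 = 914.99 ≈ 915 hPa.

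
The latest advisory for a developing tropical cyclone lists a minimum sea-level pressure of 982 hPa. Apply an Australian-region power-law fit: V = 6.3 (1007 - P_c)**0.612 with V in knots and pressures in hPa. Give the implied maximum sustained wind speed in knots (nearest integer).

45 kt

ΔP = 1007 − 982 = 25 hPa.
25^0.612 ≈ 7.170.
V ≈ 6.3 × 7.170 ≈ 45.2 kt.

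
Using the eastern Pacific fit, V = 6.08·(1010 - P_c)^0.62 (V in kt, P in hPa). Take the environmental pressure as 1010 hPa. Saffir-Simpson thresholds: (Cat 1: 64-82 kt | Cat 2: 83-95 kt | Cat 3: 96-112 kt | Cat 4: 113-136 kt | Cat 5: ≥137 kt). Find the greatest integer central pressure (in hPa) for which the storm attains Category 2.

942 hPa

Category 2 begins at V = 83 kt.
Required ΔP = (83/6.08)^(1/0.62) = 13.651^1.613 ≈ 67.75 hPa.
P_c ≤ 1010 − 67.75 = 942.25, so the highest integer P_c is 942 hPa.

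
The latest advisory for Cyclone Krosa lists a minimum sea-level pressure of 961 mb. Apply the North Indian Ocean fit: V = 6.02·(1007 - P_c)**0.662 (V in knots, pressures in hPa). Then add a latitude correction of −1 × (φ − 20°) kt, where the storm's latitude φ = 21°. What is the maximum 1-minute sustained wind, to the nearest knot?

75 kt

ΔP = 1007 − 961 = 46 mb.
46^0.662 ≈ 12.611.
V ≈ 6.02 × 12.611 ≈ 75.9 kt.
Latitude correction: −1 × (21 − 20) = -1 kt.
Corrected V ≈ 74.9 kt → 75 kt.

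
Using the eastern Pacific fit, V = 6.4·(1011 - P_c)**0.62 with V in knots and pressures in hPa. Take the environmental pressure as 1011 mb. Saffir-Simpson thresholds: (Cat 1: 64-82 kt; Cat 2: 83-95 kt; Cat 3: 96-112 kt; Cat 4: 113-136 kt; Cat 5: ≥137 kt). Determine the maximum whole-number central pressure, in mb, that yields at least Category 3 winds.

932 mb

Category 3 begins at V = 96 kt.
Required ΔP = (96/6.4)^(1/0.62) = 15.000^1.613 ≈ 78.87 mb.
P_c ≤ 1011 − 78.87 = 932.13, so the highest integer P_c is 932 mb.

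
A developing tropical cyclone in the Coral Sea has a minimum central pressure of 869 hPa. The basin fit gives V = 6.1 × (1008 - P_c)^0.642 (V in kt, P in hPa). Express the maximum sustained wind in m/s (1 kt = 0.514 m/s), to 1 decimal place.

74.5 m/s

ΔP = 1008 − 869 = 139 hPa.
V ≈ 6.1 × 139^0.642 = 6.1 × 23.758 ≈ 144.926 kt.
144.926 × 0.514 ≈ 74.49 m/s → 74.5 m/s.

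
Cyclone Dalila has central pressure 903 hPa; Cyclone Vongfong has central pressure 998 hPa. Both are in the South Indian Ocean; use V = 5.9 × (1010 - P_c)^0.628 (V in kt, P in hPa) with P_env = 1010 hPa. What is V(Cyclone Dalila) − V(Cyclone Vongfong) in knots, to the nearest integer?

83 kt

Cyclone Dalila: ΔP = 107; V ≈ 5.9 × 107^0.628 ≈ 111.00 kt.
Cyclone Vongfong: ΔP = 12; V ≈ 5.9 × 12^0.628 ≈ 28.09 kt.
Difference ≈ 111.00 − 28.09 = 82.91 → 83 kt.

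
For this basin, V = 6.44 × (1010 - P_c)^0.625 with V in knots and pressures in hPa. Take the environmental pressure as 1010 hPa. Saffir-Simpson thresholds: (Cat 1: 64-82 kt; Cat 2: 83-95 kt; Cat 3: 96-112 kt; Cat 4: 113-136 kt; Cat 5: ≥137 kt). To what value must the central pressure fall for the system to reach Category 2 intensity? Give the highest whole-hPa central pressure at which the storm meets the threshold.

950 hPa

Category 2 begins at V = 83 kt.
Required ΔP = (83/6.44)^(1/0.625) = 12.888^1.600 ≈ 59.75 hPa.
P_c ≤ 1010 − 59.75 = 950.25, so the highest integer P_c is 950 hPa.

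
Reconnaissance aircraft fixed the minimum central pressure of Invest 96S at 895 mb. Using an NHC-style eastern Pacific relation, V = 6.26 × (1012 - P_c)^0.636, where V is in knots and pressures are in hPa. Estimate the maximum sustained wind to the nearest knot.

129 kt

ΔP = 1012 − 895 = 117 mb.
117^0.636 ≈ 20.671.
V ≈ 6.26 × 20.671 ≈ 129.4 kt.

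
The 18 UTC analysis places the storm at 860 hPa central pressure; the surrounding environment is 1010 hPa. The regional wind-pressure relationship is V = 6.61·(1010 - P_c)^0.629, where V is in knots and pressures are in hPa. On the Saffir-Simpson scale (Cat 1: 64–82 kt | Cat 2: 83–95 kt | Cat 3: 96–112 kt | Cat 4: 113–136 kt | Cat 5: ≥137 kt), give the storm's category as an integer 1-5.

ΔP = 1010 − 860 = 150 hPa.
V ≈ 6.61 × 150^0.629 = 6.61 × 23.38 ≈ 155 kt.
155 kt falls in the Category 5 band.

5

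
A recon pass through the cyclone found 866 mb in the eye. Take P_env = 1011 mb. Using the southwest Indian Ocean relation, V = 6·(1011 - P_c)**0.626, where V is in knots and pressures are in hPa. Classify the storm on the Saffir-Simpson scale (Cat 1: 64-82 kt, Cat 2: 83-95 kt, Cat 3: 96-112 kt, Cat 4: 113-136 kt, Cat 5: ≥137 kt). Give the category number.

ΔP = 1011 − 866 = 145 mb.
V ≈ 6 × 145^0.626 = 6 × 22.54 ≈ 135 kt.
135 kt falls in the Category 4 band.

4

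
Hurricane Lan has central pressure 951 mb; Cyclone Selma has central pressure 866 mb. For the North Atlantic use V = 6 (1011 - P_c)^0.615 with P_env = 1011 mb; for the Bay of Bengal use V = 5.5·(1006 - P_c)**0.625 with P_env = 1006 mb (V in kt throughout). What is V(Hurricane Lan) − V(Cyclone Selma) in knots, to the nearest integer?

-46 kt

Hurricane Lan: ΔP = 60; V ≈ 6 × 60^0.615 ≈ 74.42 kt.
Cyclone Selma: ΔP = 140; V ≈ 5.5 × 140^0.625 ≈ 120.70 kt.
Difference ≈ 74.42 − 120.70 = -46.28 → -46 kt.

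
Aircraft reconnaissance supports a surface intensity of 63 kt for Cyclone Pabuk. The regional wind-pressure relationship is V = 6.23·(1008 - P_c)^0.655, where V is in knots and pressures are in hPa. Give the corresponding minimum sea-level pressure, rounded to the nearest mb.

974 mb

ΔP = (V / 6.23)^(1/0.655) = (63/6.23)^1.527.
63/6.23 = 10.112; 10.112^1.527 ≈ 34.21 mb.
P_c = 1008 − 34.21 = 973.79 ≈ 974 mb.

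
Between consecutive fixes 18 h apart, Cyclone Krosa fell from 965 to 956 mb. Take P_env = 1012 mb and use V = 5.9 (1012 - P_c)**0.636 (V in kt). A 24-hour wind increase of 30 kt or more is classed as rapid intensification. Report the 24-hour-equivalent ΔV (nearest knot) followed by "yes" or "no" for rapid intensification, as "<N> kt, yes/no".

11 kt, no

V₁: ΔP = 47, V ≈ 5.9 × 47^0.636 ≈ 68.28 kt.
V₂: ΔP = 56, V ≈ 5.9 × 56^0.636 ≈ 76.33 kt.
ΔV over 18 h = 8.05 kt → 24 h equivalent = 8.05 × 24/18 ≈ 10.73 kt.
11 kt < 30 kt ⇒ not rapid intensification.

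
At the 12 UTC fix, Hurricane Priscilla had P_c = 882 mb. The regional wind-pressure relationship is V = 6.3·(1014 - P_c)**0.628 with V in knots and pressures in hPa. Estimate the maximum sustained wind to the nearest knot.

ΔP = 1014 − 882 = 132 mb.
132^0.628 ≈ 21.464.
V ≈ 6.3 × 21.464 ≈ 135.2 kt.

135 kt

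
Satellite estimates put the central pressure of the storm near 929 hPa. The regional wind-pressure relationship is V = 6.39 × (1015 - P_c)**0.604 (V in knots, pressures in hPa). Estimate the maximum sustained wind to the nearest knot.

94 kt

ΔP = 1015 − 929 = 86 hPa.
86^0.604 ≈ 14.738.
V ≈ 6.39 × 14.738 ≈ 94.2 kt.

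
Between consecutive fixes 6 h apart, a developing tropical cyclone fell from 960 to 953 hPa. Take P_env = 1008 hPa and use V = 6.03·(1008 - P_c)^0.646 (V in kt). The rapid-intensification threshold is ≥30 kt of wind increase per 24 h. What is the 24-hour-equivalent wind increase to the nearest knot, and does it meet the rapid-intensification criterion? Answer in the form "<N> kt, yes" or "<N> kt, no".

27 kt, no

V₁: ΔP = 48, V ≈ 6.03 × 48^0.646 ≈ 73.52 kt.
V₂: ΔP = 55, V ≈ 6.03 × 55^0.646 ≈ 80.28 kt.
ΔV over 6 h = 6.76 kt → 24 h equivalent = 6.76 × 24/6 ≈ 27.04 kt.
27 kt < 30 kt ⇒ not rapid intensification.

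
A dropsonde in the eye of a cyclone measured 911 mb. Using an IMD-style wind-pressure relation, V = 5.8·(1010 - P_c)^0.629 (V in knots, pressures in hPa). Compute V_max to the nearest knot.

104 kt

ΔP = 1010 − 911 = 99 mb.
99^0.629 ≈ 17.999.
V ≈ 5.8 × 17.999 ≈ 104.4 kt.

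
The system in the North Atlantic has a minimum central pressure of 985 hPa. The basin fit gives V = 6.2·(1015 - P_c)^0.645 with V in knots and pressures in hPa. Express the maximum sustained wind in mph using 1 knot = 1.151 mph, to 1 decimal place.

64.0 mph

ΔP = 1015 − 985 = 30 hPa.
V ≈ 6.2 × 30^0.645 = 6.2 × 8.969 ≈ 55.608 kt.
55.608 × 1.151 ≈ 64.00 mph → 64.0 mph.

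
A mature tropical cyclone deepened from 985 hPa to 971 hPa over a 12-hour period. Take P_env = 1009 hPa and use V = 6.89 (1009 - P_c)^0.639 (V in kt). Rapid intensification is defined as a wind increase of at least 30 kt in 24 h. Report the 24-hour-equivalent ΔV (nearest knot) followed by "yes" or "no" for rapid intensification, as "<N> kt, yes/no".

36 kt, yes

V₁: ΔP = 24, V ≈ 6.89 × 24^0.639 ≈ 52.50 kt.
V₂: ΔP = 38, V ≈ 6.89 × 38^0.639 ≈ 70.42 kt.
ΔV over 12 h = 17.92 kt → 24 h equivalent = 17.92 × 24/12 ≈ 35.84 kt.
36 kt ≥ 30 kt ⇒ rapid intensification.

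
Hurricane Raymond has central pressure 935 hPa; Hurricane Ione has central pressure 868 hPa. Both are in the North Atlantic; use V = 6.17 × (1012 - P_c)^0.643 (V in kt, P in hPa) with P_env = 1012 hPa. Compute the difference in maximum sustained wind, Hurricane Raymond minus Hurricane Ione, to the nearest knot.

Hurricane Raymond: ΔP = 77; V ≈ 6.17 × 77^0.643 ≈ 100.76 kt.
Hurricane Ione: ΔP = 144; V ≈ 6.17 × 144^0.643 ≈ 150.70 kt.
Difference ≈ 100.76 − 150.70 = -49.94 → -50 kt.

-50 kt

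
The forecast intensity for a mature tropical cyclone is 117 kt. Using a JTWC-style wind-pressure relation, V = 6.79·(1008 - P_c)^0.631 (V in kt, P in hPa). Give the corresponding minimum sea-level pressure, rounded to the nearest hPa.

ΔP = (V / 6.79)^(1/0.631) = (117/6.79)^1.585.
117/6.79 = 17.231; 17.231^1.585 ≈ 91.05 hPa.
P_c = 1008 − 91.05 = 916.95 ≈ 917 hPa.

917 hPa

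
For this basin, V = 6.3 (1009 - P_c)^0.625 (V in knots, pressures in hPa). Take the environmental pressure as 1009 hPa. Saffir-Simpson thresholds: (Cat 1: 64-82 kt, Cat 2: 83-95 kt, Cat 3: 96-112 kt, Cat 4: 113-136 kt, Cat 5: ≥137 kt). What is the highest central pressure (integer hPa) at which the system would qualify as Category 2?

Category 2 begins at V = 83 kt.
Required ΔP = (83/6.3)^(1/0.625) = 13.175^1.600 ≈ 61.88 hPa.
P_c ≤ 1009 − 61.88 = 947.12, so the highest integer P_c is 947 hPa.

947 hPa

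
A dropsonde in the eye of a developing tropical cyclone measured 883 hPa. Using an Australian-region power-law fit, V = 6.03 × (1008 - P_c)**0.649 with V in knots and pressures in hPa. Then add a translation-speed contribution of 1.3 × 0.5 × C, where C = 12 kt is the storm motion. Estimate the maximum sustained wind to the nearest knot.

146 kt

ΔP = 1008 − 883 = 125 hPa.
125^0.649 ≈ 22.956.
V ≈ 6.03 × 22.956 ≈ 138.4 kt.
Translation term: 1.3 × 0.5 × 12 = 7.8 kt.
Corrected V ≈ 146.2 kt → 146 kt.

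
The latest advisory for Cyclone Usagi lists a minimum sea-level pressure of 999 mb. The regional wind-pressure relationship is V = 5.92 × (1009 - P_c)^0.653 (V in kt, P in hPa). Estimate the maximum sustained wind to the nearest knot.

27 kt

ΔP = 1009 − 999 = 10 mb.
10^0.653 ≈ 4.498.
V ≈ 5.92 × 4.498 ≈ 26.6 kt.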